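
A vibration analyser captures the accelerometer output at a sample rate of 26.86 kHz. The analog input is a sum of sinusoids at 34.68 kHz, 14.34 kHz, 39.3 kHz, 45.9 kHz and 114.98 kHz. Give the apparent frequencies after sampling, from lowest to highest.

7.54 kHz, 7.82 kHz, 12.44 kHz, 12.52 kHz

fs/2 = 13.43 kHz.
34.68 kHz mod fs = 7.82 kHz.
7.82 kHz ≤ fs/2 = 13.43 kHz, appears at 7.82 kHz.
14.34 kHz > fs/2 = 13.43 kHz, folds to fs − 14.34 kHz = 12.52 kHz.
39.3 kHz mod fs = 12.44 kHz.
12.44 kHz ≤ fs/2 = 13.43 kHz, appears at 12.44 kHz.
45.9 kHz mod fs = 19.04 kHz.
19.04 kHz > fs/2 = 13.43 kHz, folds to fs − 19.04 kHz = 7.82 kHz.
114.98 kHz mod fs = 7.54 kHz.
7.54 kHz ≤ fs/2 = 13.43 kHz, appears at 7.54 kHz.
Distinct values: {7.54 kHz, 7.82 kHz, 12.44 kHz, 12.52 kHz}.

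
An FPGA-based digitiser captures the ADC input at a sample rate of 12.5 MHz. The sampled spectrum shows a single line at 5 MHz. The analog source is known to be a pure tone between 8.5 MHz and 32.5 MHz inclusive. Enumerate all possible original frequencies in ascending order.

17.5 MHz, 20 MHz, 30 MHz, 32.5 MHz

Frequencies that alias to 5 MHz are k·fs ± 5 MHz for integer k ≥ 0.
k=0: 5 MHz.
k=1: 7.5 MHz, 17.5 MHz.
k=2: 20 MHz, 30 MHz.
k=3: 32.5 MHz, 42.5 MHz.
k=4: 45 MHz, 55 MHz.
Within [8.5 MHz, 32.5 MHz]: 17.5 MHz, 20 MHz, 30 MHz, 32.5 MHz.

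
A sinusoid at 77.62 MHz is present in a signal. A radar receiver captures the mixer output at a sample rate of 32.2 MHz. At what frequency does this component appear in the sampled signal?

13.22 MHz

77.62 MHz mod fs = 13.22 MHz.
13.22 MHz ≤ fs/2 = 16.1 MHz, appears at 13.22 MHz.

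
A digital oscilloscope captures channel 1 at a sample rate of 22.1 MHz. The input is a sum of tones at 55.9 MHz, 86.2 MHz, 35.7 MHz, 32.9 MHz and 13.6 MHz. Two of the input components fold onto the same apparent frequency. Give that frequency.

8.5 MHz

fs/2 = 11.05 MHz.
55.9 MHz mod fs = 11.7 MHz.
11.7 MHz > fs/2 = 11.05 MHz, folds to fs − 11.7 MHz = 10.4 MHz.
86.2 MHz mod fs = 19.9 MHz.
19.9 MHz > fs/2 = 11.05 MHz, folds to fs − 19.9 MHz = 2.2 MHz.
35.7 MHz mod fs = 13.6 MHz.
13.6 MHz > fs/2 = 11.05 MHz, folds to fs − 13.6 MHz = 8.5 MHz.
32.9 MHz mod fs = 10.8 MHz.
10.8 MHz ≤ fs/2 = 11.05 MHz, appears at 10.8 MHz.
13.6 MHz > fs/2 = 11.05 MHz, folds to fs − 13.6 MHz = 8.5 MHz.
13.6 MHz and 35.7 MHz both map to 8.5 MHz.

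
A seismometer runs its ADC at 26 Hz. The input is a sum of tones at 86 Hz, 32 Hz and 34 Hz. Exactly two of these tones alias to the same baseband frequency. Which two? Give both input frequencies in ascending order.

fs/2 = 13 Hz.
86 Hz mod fs = 8 Hz.
8 Hz ≤ fs/2 = 13 Hz, appears at 8 Hz.
32 Hz mod fs = 6 Hz.
6 Hz ≤ fs/2 = 13 Hz, appears at 6 Hz.
34 Hz mod fs = 8 Hz.
8 Hz ≤ fs/2 = 13 Hz, appears at 8 Hz.
34 Hz and 86 Hz both map to 8 Hz.

34 Hz, 86 Hz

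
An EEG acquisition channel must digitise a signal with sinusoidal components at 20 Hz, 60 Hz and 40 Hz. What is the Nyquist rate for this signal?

120 Hz

Highest-frequency component: 60 Hz.
Nyquist rate = 2 × 60 Hz = 120 Hz.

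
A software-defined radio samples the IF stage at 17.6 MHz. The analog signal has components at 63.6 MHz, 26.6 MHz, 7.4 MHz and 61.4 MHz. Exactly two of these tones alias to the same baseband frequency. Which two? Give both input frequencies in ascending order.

26.6 MHz, 61.4 MHz

fs/2 = 8.8 MHz.
63.6 MHz mod fs = 10.8 MHz.
10.8 MHz > fs/2 = 8.8 MHz, folds to fs − 10.8 MHz = 6.8 MHz.
26.6 MHz mod fs = 9 MHz.
9 MHz > fs/2 = 8.8 MHz, folds to fs − 9 MHz = 8.6 MHz.
7.4 MHz ≤ fs/2 = 8.8 MHz, passes unchanged.
61.4 MHz mod fs = 8.6 MHz.
8.6 MHz ≤ fs/2 = 8.8 MHz, appears at 8.6 MHz.
26.6 MHz and 61.4 MHz both map to 8.6 MHz.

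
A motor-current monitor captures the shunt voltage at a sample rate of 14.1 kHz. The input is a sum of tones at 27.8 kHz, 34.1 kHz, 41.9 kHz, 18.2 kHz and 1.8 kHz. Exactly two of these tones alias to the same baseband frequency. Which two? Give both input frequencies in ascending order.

27.8 kHz, 41.9 kHz

fs/2 = 7.05 kHz.
27.8 kHz mod fs = 13.7 kHz.
13.7 kHz > fs/2 = 7.05 kHz, folds to fs − 13.7 kHz = 0.4 kHz.
34.1 kHz mod fs = 5.9 kHz.
5.9 kHz ≤ fs/2 = 7.05 kHz, appears at 5.9 kHz.
41.9 kHz mod fs = 13.7 kHz.
13.7 kHz > fs/2 = 7.05 kHz, folds to fs − 13.7 kHz = 0.4 kHz.
18.2 kHz mod fs = 4.1 kHz.
4.1 kHz ≤ fs/2 = 7.05 kHz, appears at 4.1 kHz.
1.8 kHz ≤ fs/2 = 7.05 kHz, passes unchanged.
27.8 kHz and 41.9 kHz both map to 0.4 kHz.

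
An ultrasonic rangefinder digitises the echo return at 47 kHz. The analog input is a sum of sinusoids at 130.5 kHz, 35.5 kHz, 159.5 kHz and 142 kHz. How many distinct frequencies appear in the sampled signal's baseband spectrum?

fs/2 = 23.5 kHz.
130.5 kHz mod fs = 36.5 kHz.
36.5 kHz > fs/2 = 23.5 kHz, folds to fs − 36.5 kHz = 10.5 kHz.
35.5 kHz > fs/2 = 23.5 kHz, folds to fs − 35.5 kHz = 11.5 kHz.
159.5 kHz mod fs = 18.5 kHz.
18.5 kHz ≤ fs/2 = 23.5 kHz, appears at 18.5 kHz.
142 kHz mod fs = 1 kHz.
1 kHz ≤ fs/2 = 23.5 kHz, appears at 1 kHz.
Distinct values: {1 kHz, 10.5 kHz, 11.5 kHz, 18.5 kHz} → 4.

4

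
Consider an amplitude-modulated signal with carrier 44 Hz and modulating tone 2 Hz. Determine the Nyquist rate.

92 Hz

AM sidebands sit at fc ± fm = 42 Hz and 46 Hz.
Highest-frequency component: 46 Hz.
Nyquist rate = 2 × 46 Hz = 92 Hz.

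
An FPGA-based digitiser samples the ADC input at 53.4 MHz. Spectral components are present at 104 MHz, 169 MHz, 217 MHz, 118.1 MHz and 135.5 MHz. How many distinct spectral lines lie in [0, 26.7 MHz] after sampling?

fs/2 = 26.7 MHz.
104 MHz mod fs = 50.6 MHz.
50.6 MHz > fs/2 = 26.7 MHz, folds to fs − 50.6 MHz = 2.8 MHz.
169 MHz mod fs = 8.8 MHz.
8.8 MHz ≤ fs/2 = 26.7 MHz, appears at 8.8 MHz.
217 MHz mod fs = 3.4 MHz.
3.4 MHz ≤ fs/2 = 26.7 MHz, appears at 3.4 MHz.
118.1 MHz mod fs = 11.3 MHz.
11.3 MHz ≤ fs/2 = 26.7 MHz, appears at 11.3 MHz.
135.5 MHz mod fs = 28.7 MHz.
28.7 MHz > fs/2 = 26.7 MHz, folds to fs − 28.7 MHz = 24.7 MHz.
Distinct values: {2.8 MHz, 3.4 MHz, 8.8 MHz, 11.3 MHz, 24.7 MHz} → 5.

5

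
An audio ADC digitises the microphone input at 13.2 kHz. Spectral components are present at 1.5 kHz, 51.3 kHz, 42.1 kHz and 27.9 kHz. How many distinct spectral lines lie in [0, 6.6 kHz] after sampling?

2

fs/2 = 6.6 kHz.
1.5 kHz ≤ fs/2 = 6.6 kHz, passes unchanged.
51.3 kHz mod fs = 11.7 kHz.
11.7 kHz > fs/2 = 6.6 kHz, folds to fs − 11.7 kHz = 1.5 kHz.
42.1 kHz mod fs = 2.5 kHz.
2.5 kHz ≤ fs/2 = 6.6 kHz, appears at 2.5 kHz.
27.9 kHz mod fs = 1.5 kHz.
1.5 kHz ≤ fs/2 = 6.6 kHz, appears at 1.5 kHz.
Distinct values: {1.5 kHz, 2.5 kHz} → 2.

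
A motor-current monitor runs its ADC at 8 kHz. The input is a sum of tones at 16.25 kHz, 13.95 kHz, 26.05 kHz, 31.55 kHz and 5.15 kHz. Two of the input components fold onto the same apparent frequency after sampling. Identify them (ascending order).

fs/2 = 4 kHz.
16.25 kHz mod fs = 0.25 kHz.
0.25 kHz ≤ fs/2 = 4 kHz, appears at 0.25 kHz.
13.95 kHz mod fs = 5.95 kHz.
5.95 kHz > fs/2 = 4 kHz, folds to fs − 5.95 kHz = 2.05 kHz.
26.05 kHz mod fs = 2.05 kHz.
2.05 kHz ≤ fs/2 = 4 kHz, appears at 2.05 kHz.
31.55 kHz mod fs = 7.55 kHz.
7.55 kHz > fs/2 = 4 kHz, folds to fs − 7.55 kHz = 0.45 kHz.
5.15 kHz > fs/2 = 4 kHz, folds to fs − 5.15 kHz = 2.85 kHz.
13.95 kHz and 26.05 kHz both map to 2.05 kHz.

13.95 kHz, 26.05 kHz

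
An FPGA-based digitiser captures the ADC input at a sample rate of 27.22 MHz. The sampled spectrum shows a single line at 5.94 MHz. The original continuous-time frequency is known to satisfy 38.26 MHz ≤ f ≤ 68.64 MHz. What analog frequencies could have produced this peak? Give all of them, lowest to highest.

Frequencies that alias to 5.94 MHz are k·fs ± 5.94 MHz for integer k ≥ 0.
k=0: 5.94 MHz.
k=1: 21.28 MHz, 33.16 MHz.
k=2: 48.5 MHz, 60.38 MHz.
k=3: 75.72 MHz, 87.6 MHz.
Within [38.26 MHz, 68.64 MHz]: 48.5 MHz, 60.38 MHz.

48.5 MHz, 60.38 MHz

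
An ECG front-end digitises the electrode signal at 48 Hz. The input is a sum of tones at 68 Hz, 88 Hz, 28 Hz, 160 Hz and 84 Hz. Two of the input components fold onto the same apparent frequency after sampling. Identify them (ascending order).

28 Hz, 68 Hz

fs/2 = 24 Hz.
68 Hz mod fs = 20 Hz.
20 Hz ≤ fs/2 = 24 Hz, appears at 20 Hz.
88 Hz mod fs = 40 Hz.
40 Hz > fs/2 = 24 Hz, folds to fs − 40 Hz = 8 Hz.
28 Hz > fs/2 = 24 Hz, folds to fs − 28 Hz = 20 Hz.
160 Hz mod fs = 16 Hz.
16 Hz ≤ fs/2 = 24 Hz, appears at 16 Hz.
84 Hz mod fs = 36 Hz.
36 Hz > fs/2 = 24 Hz, folds to fs − 36 Hz = 12 Hz.
28 Hz and 68 Hz both map to 20 Hz.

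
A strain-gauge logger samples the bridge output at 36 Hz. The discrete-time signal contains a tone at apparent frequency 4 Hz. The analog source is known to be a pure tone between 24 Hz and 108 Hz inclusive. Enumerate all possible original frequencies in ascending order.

32 Hz, 40 Hz, 68 Hz, 76 Hz, 104 Hz

Frequencies that alias to 4 Hz are k·fs ± 4 Hz for integer k ≥ 0.
k=0: 4 Hz.
k=1: 32 Hz, 40 Hz.
k=2: 68 Hz, 76 Hz.
k=3: 104 Hz, 112 Hz.
k=4: 140 Hz, 148 Hz.
Within [24 Hz, 108 Hz]: 32 Hz, 40 Hz, 68 Hz, 76 Hz, 104 Hz.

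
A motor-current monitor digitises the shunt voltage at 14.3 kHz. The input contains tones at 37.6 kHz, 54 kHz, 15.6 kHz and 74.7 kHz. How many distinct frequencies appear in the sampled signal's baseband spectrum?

3

fs/2 = 7.15 kHz.
37.6 kHz mod fs = 9 kHz.
9 kHz > fs/2 = 7.15 kHz, folds to fs − 9 kHz = 5.3 kHz.
54 kHz mod fs = 11.1 kHz.
11.1 kHz > fs/2 = 7.15 kHz, folds to fs − 11.1 kHz = 3.2 kHz.
15.6 kHz mod fs = 1.3 kHz.
1.3 kHz ≤ fs/2 = 7.15 kHz, appears at 1.3 kHz.
74.7 kHz mod fs = 3.2 kHz.
3.2 kHz ≤ fs/2 = 7.15 kHz, appears at 3.2 kHz.
Distinct values: {1.3 kHz, 3.2 kHz, 5.3 kHz} → 3.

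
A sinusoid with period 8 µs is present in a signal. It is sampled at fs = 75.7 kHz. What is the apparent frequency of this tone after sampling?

26.4 kHz

T = 8 µs → f = 1/T = 125 kHz.
125 kHz mod fs = 49.3 kHz.
49.3 kHz > fs/2 = 37.85 kHz, folds to fs − 49.3 kHz = 26.4 kHz.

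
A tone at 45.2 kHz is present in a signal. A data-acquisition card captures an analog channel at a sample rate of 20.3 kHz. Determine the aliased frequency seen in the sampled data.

4.6 kHz

45.2 kHz mod fs = 4.6 kHz.
4.6 kHz ≤ fs/2 = 10.15 kHz, appears at 4.6 kHz.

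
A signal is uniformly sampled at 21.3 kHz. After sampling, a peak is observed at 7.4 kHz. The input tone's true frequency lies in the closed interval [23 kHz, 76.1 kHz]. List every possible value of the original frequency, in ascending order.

28.7 kHz, 35.2 kHz, 50 kHz, 56.5 kHz, 71.3 kHz

Frequencies that alias to 7.4 kHz are k·fs ± 7.4 kHz for integer k ≥ 0.
k=0: 7.4 kHz.
k=1: 13.9 kHz, 28.7 kHz.
k=2: 35.2 kHz, 50 kHz.
k=3: 56.5 kHz, 71.3 kHz.
k=4: 77.8 kHz, 92.6 kHz.
Within [23 kHz, 76.1 kHz]: 28.7 kHz, 35.2 kHz, 50 kHz, 56.5 kHz, 71.3 kHz.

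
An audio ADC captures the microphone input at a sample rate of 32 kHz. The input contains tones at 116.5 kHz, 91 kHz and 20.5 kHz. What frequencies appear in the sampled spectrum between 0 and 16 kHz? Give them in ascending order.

fs/2 = 16 kHz.
116.5 kHz mod fs = 20.5 kHz.
20.5 kHz > fs/2 = 16 kHz, folds to fs − 20.5 kHz = 11.5 kHz.
91 kHz mod fs = 27 kHz.
27 kHz > fs/2 = 16 kHz, folds to fs − 27 kHz = 5 kHz.
20.5 kHz > fs/2 = 16 kHz, folds to fs − 20.5 kHz = 11.5 kHz.
Distinct values: {5 kHz, 11.5 kHz}.

5 kHz, 11.5 kHz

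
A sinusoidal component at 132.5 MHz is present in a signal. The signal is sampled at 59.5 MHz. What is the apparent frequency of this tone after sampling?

13.5 MHz

132.5 MHz mod fs = 13.5 MHz.
13.5 MHz ≤ fs/2 = 29.75 MHz, appears at 13.5 MHz.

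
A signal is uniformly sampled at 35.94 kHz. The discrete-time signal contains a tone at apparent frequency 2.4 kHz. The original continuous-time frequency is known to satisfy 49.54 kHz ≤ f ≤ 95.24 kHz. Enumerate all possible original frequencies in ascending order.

69.48 kHz, 74.28 kHz

Frequencies that alias to 2.4 kHz are k·fs ± 2.4 kHz for integer k ≥ 0.
k=0: 2.4 kHz.
k=1: 33.54 kHz, 38.34 kHz.
k=2: 69.48 kHz, 74.28 kHz.
k=3: 105.42 kHz, 110.22 kHz.
Within [49.54 kHz, 95.24 kHz]: 69.48 kHz, 74.28 kHz.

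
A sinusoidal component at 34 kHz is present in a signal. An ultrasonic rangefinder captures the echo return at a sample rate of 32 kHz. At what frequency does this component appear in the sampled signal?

2 kHz

34 kHz mod fs = 2 kHz.
2 kHz ≤ fs/2 = 16 kHz, appears at 2 kHz.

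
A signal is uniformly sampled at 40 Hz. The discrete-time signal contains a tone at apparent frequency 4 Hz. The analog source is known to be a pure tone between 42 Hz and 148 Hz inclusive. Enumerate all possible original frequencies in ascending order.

Frequencies that alias to 4 Hz are k·fs ± 4 Hz for integer k ≥ 0.
k=0: 4 Hz.
k=1: 36 Hz, 44 Hz.
k=2: 76 Hz, 84 Hz.
k=3: 116 Hz, 124 Hz.
k=4: 156 Hz, 164 Hz.
Within [42 Hz, 148 Hz]: 44 Hz, 76 Hz, 84 Hz, 116 Hz, 124 Hz.

44 Hz, 76 Hz, 84 Hz, 116 Hz, 124 Hz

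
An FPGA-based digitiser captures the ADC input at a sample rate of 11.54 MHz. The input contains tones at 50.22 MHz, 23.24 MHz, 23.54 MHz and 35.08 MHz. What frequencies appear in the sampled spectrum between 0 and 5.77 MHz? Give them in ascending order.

fs/2 = 5.77 MHz.
50.22 MHz mod fs = 4.06 MHz.
4.06 MHz ≤ fs/2 = 5.77 MHz, appears at 4.06 MHz.
23.24 MHz mod fs = 0.16 MHz.
0.16 MHz ≤ fs/2 = 5.77 MHz, appears at 0.16 MHz.
23.54 MHz mod fs = 0.46 MHz.
0.46 MHz ≤ fs/2 = 5.77 MHz, appears at 0.46 MHz.
35.08 MHz mod fs = 0.46 MHz.
0.46 MHz ≤ fs/2 = 5.77 MHz, appears at 0.46 MHz.
Distinct values: {0.16 MHz, 0.46 MHz, 4.06 MHz}.

0.16 MHz, 0.46 MHz, 4.06 MHz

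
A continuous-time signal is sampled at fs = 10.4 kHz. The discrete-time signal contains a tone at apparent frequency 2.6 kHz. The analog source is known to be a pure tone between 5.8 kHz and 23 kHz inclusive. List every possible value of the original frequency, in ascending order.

Frequencies that alias to 2.6 kHz are k·fs ± 2.6 kHz for integer k ≥ 0.
k=0: 2.6 kHz.
k=1: 7.8 kHz, 13 kHz.
k=2: 18.2 kHz, 23.4 kHz.
k=3: 28.6 kHz, 33.8 kHz.
Within [5.8 kHz, 23 kHz]: 7.8 kHz, 13 kHz, 18.2 kHz.

7.8 kHz, 13 kHz, 18.2 kHz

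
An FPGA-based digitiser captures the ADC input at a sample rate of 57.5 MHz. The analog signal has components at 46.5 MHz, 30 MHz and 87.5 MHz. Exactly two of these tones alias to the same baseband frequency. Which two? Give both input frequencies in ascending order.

fs/2 = 28.75 MHz.
46.5 MHz > fs/2 = 28.75 MHz, folds to fs − 46.5 MHz = 11 MHz.
30 MHz > fs/2 = 28.75 MHz, folds to fs − 30 MHz = 27.5 MHz.
87.5 MHz mod fs = 30 MHz.
30 MHz > fs/2 = 28.75 MHz, folds to fs − 30 MHz = 27.5 MHz.
30 MHz and 87.5 MHz both map to 27.5 MHz.

30 MHz, 87.5 MHz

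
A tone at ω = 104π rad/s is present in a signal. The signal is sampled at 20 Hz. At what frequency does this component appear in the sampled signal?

8 Hz

ω = 104π rad/s → f = ω/(2π) = 52 Hz.
52 Hz mod fs = 12 Hz.
12 Hz > fs/2 = 10 Hz, folds to fs − 12 Hz = 8 Hz.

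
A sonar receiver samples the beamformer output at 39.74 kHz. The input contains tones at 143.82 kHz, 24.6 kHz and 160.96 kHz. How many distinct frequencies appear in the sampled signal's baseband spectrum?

fs/2 = 19.87 kHz.
143.82 kHz mod fs = 24.6 kHz.
24.6 kHz > fs/2 = 19.87 kHz, folds to fs − 24.6 kHz = 15.14 kHz.
24.6 kHz > fs/2 = 19.87 kHz, folds to fs − 24.6 kHz = 15.14 kHz.
160.96 kHz mod fs = 2 kHz.
2 kHz ≤ fs/2 = 19.87 kHz, appears at 2 kHz.
Distinct values: {2 kHz, 15.14 kHz} → 2.

2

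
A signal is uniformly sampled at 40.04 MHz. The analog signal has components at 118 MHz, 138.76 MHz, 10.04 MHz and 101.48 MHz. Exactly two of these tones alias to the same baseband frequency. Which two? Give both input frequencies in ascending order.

101.48 MHz, 138.76 MHz

fs/2 = 20.02 MHz.
118 MHz mod fs = 37.92 MHz.
37.92 MHz > fs/2 = 20.02 MHz, folds to fs − 37.92 MHz = 2.12 MHz.
138.76 MHz mod fs = 18.64 MHz.
18.64 MHz ≤ fs/2 = 20.02 MHz, appears at 18.64 MHz.
10.04 MHz ≤ fs/2 = 20.02 MHz, passes unchanged.
101.48 MHz mod fs = 21.4 MHz.
21.4 MHz > fs/2 = 20.02 MHz, folds to fs − 21.4 MHz = 18.64 MHz.
101.48 MHz and 138.76 MHz both map to 18.64 MHz.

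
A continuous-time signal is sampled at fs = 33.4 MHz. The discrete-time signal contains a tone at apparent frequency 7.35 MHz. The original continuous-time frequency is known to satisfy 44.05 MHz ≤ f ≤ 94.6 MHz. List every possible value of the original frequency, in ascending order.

59.45 MHz, 74.15 MHz, 92.85 MHz

Frequencies that alias to 7.35 MHz are k·fs ± 7.35 MHz for integer k ≥ 0.
k=0: 7.35 MHz.
k=1: 26.05 MHz, 40.75 MHz.
k=2: 59.45 MHz, 74.15 MHz.
k=3: 92.85 MHz, 107.55 MHz.
k=4: 126.25 MHz, 140.95 MHz.
Within [44.05 MHz, 94.6 MHz]: 59.45 MHz, 74.15 MHz, 92.85 MHz.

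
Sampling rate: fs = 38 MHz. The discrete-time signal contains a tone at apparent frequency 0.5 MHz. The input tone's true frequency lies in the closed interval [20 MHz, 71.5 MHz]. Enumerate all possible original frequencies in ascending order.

Frequencies that alias to 0.5 MHz are k·fs ± 0.5 MHz for integer k ≥ 0.
k=0: 0.5 MHz.
k=1: 37.5 MHz, 38.5 MHz.
k=2: 75.5 MHz, 76.5 MHz.
Within [20 MHz, 71.5 MHz]: 37.5 MHz, 38.5 MHz.

37.5 MHz, 38.5 MHz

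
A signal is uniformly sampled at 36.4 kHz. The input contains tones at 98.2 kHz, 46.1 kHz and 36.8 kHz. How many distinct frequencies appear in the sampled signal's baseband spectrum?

3

fs/2 = 18.2 kHz.
98.2 kHz mod fs = 25.4 kHz.
25.4 kHz > fs/2 = 18.2 kHz, folds to fs − 25.4 kHz = 11 kHz.
46.1 kHz mod fs = 9.7 kHz.
9.7 kHz ≤ fs/2 = 18.2 kHz, appears at 9.7 kHz.
36.8 kHz mod fs = 0.4 kHz.
0.4 kHz ≤ fs/2 = 18.2 kHz, appears at 0.4 kHz.
Distinct values: {0.4 kHz, 9.7 kHz, 11 kHz} → 3.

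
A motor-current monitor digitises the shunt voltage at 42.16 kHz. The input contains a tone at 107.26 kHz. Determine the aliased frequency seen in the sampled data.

107.26 kHz mod fs = 22.94 kHz.
22.94 kHz > fs/2 = 21.08 kHz, folds to fs − 22.94 kHz = 19.22 kHz.

19.22 kHz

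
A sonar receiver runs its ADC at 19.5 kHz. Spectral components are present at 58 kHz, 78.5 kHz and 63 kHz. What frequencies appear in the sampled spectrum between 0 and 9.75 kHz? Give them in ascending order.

fs/2 = 9.75 kHz.
58 kHz mod fs = 19 kHz.
19 kHz > fs/2 = 9.75 kHz, folds to fs − 19 kHz = 0.5 kHz.
78.5 kHz mod fs = 0.5 kHz.
0.5 kHz ≤ fs/2 = 9.75 kHz, appears at 0.5 kHz.
63 kHz mod fs = 4.5 kHz.
4.5 kHz ≤ fs/2 = 9.75 kHz, appears at 4.5 kHz.
Distinct values: {0.5 kHz, 4.5 kHz}.

0.5 kHz, 4.5 kHz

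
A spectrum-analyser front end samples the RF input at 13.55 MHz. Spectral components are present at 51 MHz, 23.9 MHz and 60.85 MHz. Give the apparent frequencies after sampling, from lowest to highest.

3.2 MHz, 6.65 MHz

fs/2 = 6.775 MHz.
51 MHz mod fs = 10.35 MHz.
10.35 MHz > fs/2 = 6.775 MHz, folds to fs − 10.35 MHz = 3.2 MHz.
23.9 MHz mod fs = 10.35 MHz.
10.35 MHz > fs/2 = 6.775 MHz, folds to fs − 10.35 MHz = 3.2 MHz.
60.85 MHz mod fs = 6.65 MHz.
6.65 MHz ≤ fs/2 = 6.775 MHz, appears at 6.65 MHz.
Distinct values: {3.2 MHz, 6.65 MHz}.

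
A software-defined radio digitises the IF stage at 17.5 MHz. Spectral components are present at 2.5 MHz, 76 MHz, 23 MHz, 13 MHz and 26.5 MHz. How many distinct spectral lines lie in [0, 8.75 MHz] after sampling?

5

fs/2 = 8.75 MHz.
2.5 MHz ≤ fs/2 = 8.75 MHz, passes unchanged.
76 MHz mod fs = 6 MHz.
6 MHz ≤ fs/2 = 8.75 MHz, appears at 6 MHz.
23 MHz mod fs = 5.5 MHz.
5.5 MHz ≤ fs/2 = 8.75 MHz, appears at 5.5 MHz.
13 MHz > fs/2 = 8.75 MHz, folds to fs − 13 MHz = 4.5 MHz.
26.5 MHz mod fs = 9 MHz.
9 MHz > fs/2 = 8.75 MHz, folds to fs − 9 MHz = 8.5 MHz.
Distinct values: {2.5 MHz, 4.5 MHz, 5.5 MHz, 6 MHz, 8.5 MHz} → 5.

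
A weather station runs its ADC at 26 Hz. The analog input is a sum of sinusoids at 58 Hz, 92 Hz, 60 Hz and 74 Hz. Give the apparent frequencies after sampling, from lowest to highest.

4 Hz, 6 Hz, 8 Hz, 12 Hz

fs/2 = 13 Hz.
58 Hz mod fs = 6 Hz.
6 Hz ≤ fs/2 = 13 Hz, appears at 6 Hz.
92 Hz mod fs = 14 Hz.
14 Hz > fs/2 = 13 Hz, folds to fs − 14 Hz = 12 Hz.
60 Hz mod fs = 8 Hz.
8 Hz ≤ fs/2 = 13 Hz, appears at 8 Hz.
74 Hz mod fs = 22 Hz.
22 Hz > fs/2 = 13 Hz, folds to fs − 22 Hz = 4 Hz.
Distinct values: {4 Hz, 6 Hz, 8 Hz, 12 Hz}.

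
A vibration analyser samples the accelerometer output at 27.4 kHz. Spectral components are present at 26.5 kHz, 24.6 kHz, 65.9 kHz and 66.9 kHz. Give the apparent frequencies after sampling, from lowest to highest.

0.9 kHz, 2.8 kHz, 11.1 kHz, 12.1 kHz

fs/2 = 13.7 kHz.
26.5 kHz > fs/2 = 13.7 kHz, folds to fs − 26.5 kHz = 0.9 kHz.
24.6 kHz > fs/2 = 13.7 kHz, folds to fs − 24.6 kHz = 2.8 kHz.
65.9 kHz mod fs = 11.1 kHz.
11.1 kHz ≤ fs/2 = 13.7 kHz, appears at 11.1 kHz.
66.9 kHz mod fs = 12.1 kHz.
12.1 kHz ≤ fs/2 = 13.7 kHz, appears at 12.1 kHz.
Distinct values: {0.9 kHz, 2.8 kHz, 11.1 kHz, 12.1 kHz}.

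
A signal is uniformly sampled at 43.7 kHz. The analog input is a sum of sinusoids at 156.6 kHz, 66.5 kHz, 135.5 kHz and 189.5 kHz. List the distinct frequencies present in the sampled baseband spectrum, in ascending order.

4.4 kHz, 14.7 kHz, 18.2 kHz, 20.9 kHz

fs/2 = 21.85 kHz.
156.6 kHz mod fs = 25.5 kHz.
25.5 kHz > fs/2 = 21.85 kHz, folds to fs − 25.5 kHz = 18.2 kHz.
66.5 kHz mod fs = 22.8 kHz.
22.8 kHz > fs/2 = 21.85 kHz, folds to fs − 22.8 kHz = 20.9 kHz.
135.5 kHz mod fs = 4.4 kHz.
4.4 kHz ≤ fs/2 = 21.85 kHz, appears at 4.4 kHz.
189.5 kHz mod fs = 14.7 kHz.
14.7 kHz ≤ fs/2 = 21.85 kHz, appears at 14.7 kHz.
Distinct values: {4.4 kHz, 14.7 kHz, 18.2 kHz, 20.9 kHz}.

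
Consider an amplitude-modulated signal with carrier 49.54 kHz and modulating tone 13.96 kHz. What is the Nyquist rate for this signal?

127 kHz

AM sidebands sit at fc ± fm = 35.58 kHz and 63.5 kHz.
Highest-frequency component: 63.5 kHz.
Nyquist rate = 2 × 63.5 kHz = 127 kHz.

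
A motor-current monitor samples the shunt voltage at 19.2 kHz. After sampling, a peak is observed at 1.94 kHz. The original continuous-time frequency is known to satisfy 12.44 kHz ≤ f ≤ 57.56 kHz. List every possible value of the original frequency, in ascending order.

Frequencies that alias to 1.94 kHz are k·fs ± 1.94 kHz for integer k ≥ 0.
k=0: 1.94 kHz.
k=1: 17.26 kHz, 21.14 kHz.
k=2: 36.46 kHz, 40.34 kHz.
k=3: 55.66 kHz, 59.54 kHz.
k=4: 74.86 kHz, 78.74 kHz.
Within [12.44 kHz, 57.56 kHz]: 17.26 kHz, 21.14 kHz, 36.46 kHz, 40.34 kHz, 55.66 kHz.

17.26 kHz, 21.14 kHz, 36.46 kHz, 40.34 kHz, 55.66 kHz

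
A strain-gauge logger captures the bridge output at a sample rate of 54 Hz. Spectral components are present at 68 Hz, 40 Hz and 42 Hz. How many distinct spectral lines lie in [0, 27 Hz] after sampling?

2

fs/2 = 27 Hz.
68 Hz mod fs = 14 Hz.
14 Hz ≤ fs/2 = 27 Hz, appears at 14 Hz.
40 Hz > fs/2 = 27 Hz, folds to fs − 40 Hz = 14 Hz.
42 Hz > fs/2 = 27 Hz, folds to fs − 42 Hz = 12 Hz.
Distinct values: {12 Hz, 14 Hz} → 2.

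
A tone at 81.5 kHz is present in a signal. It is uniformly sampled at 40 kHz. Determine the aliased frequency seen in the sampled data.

1.5 kHz

81.5 kHz mod fs = 1.5 kHz.
1.5 kHz ≤ fs/2 = 20 kHz, appears at 1.5 kHz.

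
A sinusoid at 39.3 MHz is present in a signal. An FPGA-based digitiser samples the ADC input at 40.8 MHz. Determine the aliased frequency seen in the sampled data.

1.5 MHz

39.3 MHz > fs/2 = 20.4 MHz, folds to fs − 39.3 MHz = 1.5 MHz.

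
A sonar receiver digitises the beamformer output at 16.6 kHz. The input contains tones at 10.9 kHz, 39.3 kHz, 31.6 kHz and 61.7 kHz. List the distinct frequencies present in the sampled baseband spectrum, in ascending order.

1.6 kHz, 4.7 kHz, 5.7 kHz, 6.1 kHz

fs/2 = 8.3 kHz.
10.9 kHz > fs/2 = 8.3 kHz, folds to fs − 10.9 kHz = 5.7 kHz.
39.3 kHz mod fs = 6.1 kHz.
6.1 kHz ≤ fs/2 = 8.3 kHz, appears at 6.1 kHz.
31.6 kHz mod fs = 15 kHz.
15 kHz > fs/2 = 8.3 kHz, folds to fs − 15 kHz = 1.6 kHz.
61.7 kHz mod fs = 11.9 kHz.
11.9 kHz > fs/2 = 8.3 kHz, folds to fs − 11.9 kHz = 4.7 kHz.
Distinct values: {1.6 kHz, 4.7 kHz, 5.7 kHz, 6.1 kHz}.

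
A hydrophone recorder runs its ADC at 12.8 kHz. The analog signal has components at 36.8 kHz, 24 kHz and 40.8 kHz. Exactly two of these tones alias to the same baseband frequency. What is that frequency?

fs/2 = 6.4 kHz.
36.8 kHz mod fs = 11.2 kHz.
11.2 kHz > fs/2 = 6.4 kHz, folds to fs − 11.2 kHz = 1.6 kHz.
24 kHz mod fs = 11.2 kHz.
11.2 kHz > fs/2 = 6.4 kHz, folds to fs − 11.2 kHz = 1.6 kHz.
40.8 kHz mod fs = 2.4 kHz.
2.4 kHz ≤ fs/2 = 6.4 kHz, appears at 2.4 kHz.
24 kHz and 36.8 kHz both map to 1.6 kHz.

1.6 kHz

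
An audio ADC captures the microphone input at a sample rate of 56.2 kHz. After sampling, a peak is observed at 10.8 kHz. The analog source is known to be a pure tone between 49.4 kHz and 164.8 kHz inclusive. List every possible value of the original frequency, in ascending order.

67 kHz, 101.6 kHz, 123.2 kHz, 157.8 kHz

Frequencies that alias to 10.8 kHz are k·fs ± 10.8 kHz for integer k ≥ 0.
k=0: 10.8 kHz.
k=1: 45.4 kHz, 67 kHz.
k=2: 101.6 kHz, 123.2 kHz.
k=3: 157.8 kHz, 179.4 kHz.
k=4: 214 kHz, 235.6 kHz.
Within [49.4 kHz, 164.8 kHz]: 67 kHz, 101.6 kHz, 123.2 kHz, 157.8 kHz.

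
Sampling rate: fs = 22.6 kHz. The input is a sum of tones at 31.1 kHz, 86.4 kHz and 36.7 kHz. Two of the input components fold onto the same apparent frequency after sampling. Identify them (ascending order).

fs/2 = 11.3 kHz.
31.1 kHz mod fs = 8.5 kHz.
8.5 kHz ≤ fs/2 = 11.3 kHz, appears at 8.5 kHz.
86.4 kHz mod fs = 18.6 kHz.
18.6 kHz > fs/2 = 11.3 kHz, folds to fs − 18.6 kHz = 4 kHz.
36.7 kHz mod fs = 14.1 kHz.
14.1 kHz > fs/2 = 11.3 kHz, folds to fs − 14.1 kHz = 8.5 kHz.
31.1 kHz and 36.7 kHz both map to 8.5 kHz.

31.1 kHz, 36.7 kHz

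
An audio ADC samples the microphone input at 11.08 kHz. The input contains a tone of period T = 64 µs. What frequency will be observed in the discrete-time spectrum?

4.545 kHz

T = 64 µs → f = 1/T = 15.625 kHz.
15.625 kHz mod fs = 4.545 kHz.
4.545 kHz ≤ fs/2 = 5.54 kHz, appears at 4.545 kHz.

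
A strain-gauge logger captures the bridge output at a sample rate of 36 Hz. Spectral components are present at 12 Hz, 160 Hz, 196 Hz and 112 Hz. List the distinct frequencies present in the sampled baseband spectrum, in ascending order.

4 Hz, 12 Hz, 16 Hz

fs/2 = 18 Hz.
12 Hz ≤ fs/2 = 18 Hz, passes unchanged.
160 Hz mod fs = 16 Hz.
16 Hz ≤ fs/2 = 18 Hz, appears at 16 Hz.
196 Hz mod fs = 16 Hz.
16 Hz ≤ fs/2 = 18 Hz, appears at 16 Hz.
112 Hz mod fs = 4 Hz.
4 Hz ≤ fs/2 = 18 Hz, appears at 4 Hz.
Distinct values: {4 Hz, 12 Hz, 16 Hz}.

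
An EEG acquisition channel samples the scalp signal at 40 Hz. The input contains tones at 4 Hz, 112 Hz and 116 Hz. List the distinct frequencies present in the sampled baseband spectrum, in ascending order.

4 Hz, 8 Hz

fs/2 = 20 Hz.
4 Hz ≤ fs/2 = 20 Hz, passes unchanged.
112 Hz mod fs = 32 Hz.
32 Hz > fs/2 = 20 Hz, folds to fs − 32 Hz = 8 Hz.
116 Hz mod fs = 36 Hz.
36 Hz > fs/2 = 20 Hz, folds to fs − 36 Hz = 4 Hz.
Distinct values: {4 Hz, 8 Hz}.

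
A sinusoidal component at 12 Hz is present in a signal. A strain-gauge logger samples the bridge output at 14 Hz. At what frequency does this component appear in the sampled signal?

12 Hz > fs/2 = 7 Hz, folds to fs − 12 Hz = 2 Hz.

2 Hz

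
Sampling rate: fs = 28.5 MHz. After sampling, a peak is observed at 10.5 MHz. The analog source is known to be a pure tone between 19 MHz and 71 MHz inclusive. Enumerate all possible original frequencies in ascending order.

Frequencies that alias to 10.5 MHz are k·fs ± 10.5 MHz for integer k ≥ 0.
k=0: 10.5 MHz.
k=1: 18 MHz, 39 MHz.
k=2: 46.5 MHz, 67.5 MHz.
k=3: 75 MHz, 96 MHz.
Within [19 MHz, 71 MHz]: 39 MHz, 46.5 MHz, 67.5 MHz.

39 MHz, 46.5 MHz, 67.5 MHz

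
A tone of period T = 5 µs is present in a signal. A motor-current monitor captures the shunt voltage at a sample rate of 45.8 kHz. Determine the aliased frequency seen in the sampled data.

16.8 kHz

T = 5 µs → f = 1/T = 200 kHz.
200 kHz mod fs = 16.8 kHz.
16.8 kHz ≤ fs/2 = 22.9 kHz, appears at 16.8 kHz.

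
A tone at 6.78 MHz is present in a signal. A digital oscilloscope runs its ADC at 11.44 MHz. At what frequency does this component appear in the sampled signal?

4.66 MHz

6.78 MHz > fs/2 = 5.72 MHz, folds to fs − 6.78 MHz = 4.66 MHz.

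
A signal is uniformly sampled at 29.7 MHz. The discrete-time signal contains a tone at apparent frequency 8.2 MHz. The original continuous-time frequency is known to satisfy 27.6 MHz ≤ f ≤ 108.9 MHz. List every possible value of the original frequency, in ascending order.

37.9 MHz, 51.2 MHz, 67.6 MHz, 80.9 MHz, 97.3 MHz

Frequencies that alias to 8.2 MHz are k·fs ± 8.2 MHz for integer k ≥ 0.
k=0: 8.2 MHz.
k=1: 21.5 MHz, 37.9 MHz.
k=2: 51.2 MHz, 67.6 MHz.
k=3: 80.9 MHz, 97.3 MHz.
k=4: 110.6 MHz, 127 MHz.
Within [27.6 MHz, 108.9 MHz]: 37.9 MHz, 51.2 MHz, 67.6 MHz, 80.9 MHz, 97.3 MHz.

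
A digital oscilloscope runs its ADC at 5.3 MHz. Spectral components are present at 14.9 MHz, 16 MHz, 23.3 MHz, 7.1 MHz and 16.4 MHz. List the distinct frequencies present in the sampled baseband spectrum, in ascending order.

fs/2 = 2.65 MHz.
14.9 MHz mod fs = 4.3 MHz.
4.3 MHz > fs/2 = 2.65 MHz, folds to fs − 4.3 MHz = 1 MHz.
16 MHz mod fs = 0.1 MHz.
0.1 MHz ≤ fs/2 = 2.65 MHz, appears at 0.1 MHz.
23.3 MHz mod fs = 2.1 MHz.
2.1 MHz ≤ fs/2 = 2.65 MHz, appears at 2.1 MHz.
7.1 MHz mod fs = 1.8 MHz.
1.8 MHz ≤ fs/2 = 2.65 MHz, appears at 1.8 MHz.
16.4 MHz mod fs = 0.5 MHz.
0.5 MHz ≤ fs/2 = 2.65 MHz, appears at 0.5 MHz.
Distinct values: {0.1 MHz, 0.5 MHz, 1 MHz, 1.8 MHz, 2.1 MHz}.

0.1 MHz, 0.5 MHz, 1 MHz, 1.8 MHz, 2.1 MHz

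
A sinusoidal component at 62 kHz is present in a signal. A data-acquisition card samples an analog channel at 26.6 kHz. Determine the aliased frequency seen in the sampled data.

8.8 kHz

62 kHz mod fs = 8.8 kHz.
8.8 kHz ≤ fs/2 = 13.3 kHz, appears at 8.8 kHz.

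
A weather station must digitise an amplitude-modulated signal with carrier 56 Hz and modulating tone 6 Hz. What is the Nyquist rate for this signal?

124 Hz

AM sidebands sit at fc ± fm = 50 Hz and 62 Hz.
Highest-frequency component: 62 Hz.
Nyquist rate = 2 × 62 Hz = 124 Hz.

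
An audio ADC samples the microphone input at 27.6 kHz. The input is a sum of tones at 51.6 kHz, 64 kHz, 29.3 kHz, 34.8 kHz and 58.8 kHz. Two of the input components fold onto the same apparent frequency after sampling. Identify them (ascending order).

51.6 kHz, 58.8 kHz

fs/2 = 13.8 kHz.
51.6 kHz mod fs = 24 kHz.
24 kHz > fs/2 = 13.8 kHz, folds to fs − 24 kHz = 3.6 kHz.
64 kHz mod fs = 8.8 kHz.
8.8 kHz ≤ fs/2 = 13.8 kHz, appears at 8.8 kHz.
29.3 kHz mod fs = 1.7 kHz.
1.7 kHz ≤ fs/2 = 13.8 kHz, appears at 1.7 kHz.
34.8 kHz mod fs = 7.2 kHz.
7.2 kHz ≤ fs/2 = 13.8 kHz, appears at 7.2 kHz.
58.8 kHz mod fs = 3.6 kHz.
3.6 kHz ≤ fs/2 = 13.8 kHz, appears at 3.6 kHz.
51.6 kHz and 58.8 kHz both map to 3.6 kHz.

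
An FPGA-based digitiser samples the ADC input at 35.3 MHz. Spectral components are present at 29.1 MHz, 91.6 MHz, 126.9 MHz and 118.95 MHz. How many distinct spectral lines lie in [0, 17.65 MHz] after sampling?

fs/2 = 17.65 MHz.
29.1 MHz > fs/2 = 17.65 MHz, folds to fs − 29.1 MHz = 6.2 MHz.
91.6 MHz mod fs = 21 MHz.
21 MHz > fs/2 = 17.65 MHz, folds to fs − 21 MHz = 14.3 MHz.
126.9 MHz mod fs = 21 MHz.
21 MHz > fs/2 = 17.65 MHz, folds to fs − 21 MHz = 14.3 MHz.
118.95 MHz mod fs = 13.05 MHz.
13.05 MHz ≤ fs/2 = 17.65 MHz, appears at 13.05 MHz.
Distinct values: {6.2 MHz, 13.05 MHz, 14.3 MHz} → 3.

3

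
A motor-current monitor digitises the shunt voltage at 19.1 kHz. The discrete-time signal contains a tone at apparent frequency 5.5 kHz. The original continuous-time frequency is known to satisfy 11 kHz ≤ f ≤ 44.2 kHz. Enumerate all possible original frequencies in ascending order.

13.6 kHz, 24.6 kHz, 32.7 kHz, 43.7 kHz

Frequencies that alias to 5.5 kHz are k·fs ± 5.5 kHz for integer k ≥ 0.
k=0: 5.5 kHz.
k=1: 13.6 kHz, 24.6 kHz.
k=2: 32.7 kHz, 43.7 kHz.
k=3: 51.8 kHz, 62.8 kHz.
Within [11 kHz, 44.2 kHz]: 13.6 kHz, 24.6 kHz, 32.7 kHz, 43.7 kHz.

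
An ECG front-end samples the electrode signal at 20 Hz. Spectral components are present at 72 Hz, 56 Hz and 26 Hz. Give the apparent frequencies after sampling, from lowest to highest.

4 Hz, 6 Hz, 8 Hz

fs/2 = 10 Hz.
72 Hz mod fs = 12 Hz.
12 Hz > fs/2 = 10 Hz, folds to fs − 12 Hz = 8 Hz.
56 Hz mod fs = 16 Hz.
16 Hz > fs/2 = 10 Hz, folds to fs − 16 Hz = 4 Hz.
26 Hz mod fs = 6 Hz.
6 Hz ≤ fs/2 = 10 Hz, appears at 6 Hz.
Distinct values: {4 Hz, 6 Hz, 8 Hz}.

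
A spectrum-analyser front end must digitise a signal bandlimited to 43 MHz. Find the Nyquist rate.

86 MHz

Nyquist rate = 2 × 43 MHz = 86 MHz.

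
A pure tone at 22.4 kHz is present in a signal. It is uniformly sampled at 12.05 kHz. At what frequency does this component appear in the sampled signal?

22.4 kHz mod fs = 10.35 kHz.
10.35 kHz > fs/2 = 6.025 kHz, folds to fs − 10.35 kHz = 1.7 kHz.

1.7 kHz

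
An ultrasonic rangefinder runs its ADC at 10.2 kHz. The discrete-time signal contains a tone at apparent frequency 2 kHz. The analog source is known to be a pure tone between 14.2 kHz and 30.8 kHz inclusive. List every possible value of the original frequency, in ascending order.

Frequencies that alias to 2 kHz are k·fs ± 2 kHz for integer k ≥ 0.
k=0: 2 kHz.
k=1: 8.2 kHz, 12.2 kHz.
k=2: 18.4 kHz, 22.4 kHz.
k=3: 28.6 kHz, 32.6 kHz.
k=4: 38.8 kHz, 42.8 kHz.
Within [14.2 kHz, 30.8 kHz]: 18.4 kHz, 22.4 kHz, 28.6 kHz.

18.4 kHz, 22.4 kHz, 28.6 kHz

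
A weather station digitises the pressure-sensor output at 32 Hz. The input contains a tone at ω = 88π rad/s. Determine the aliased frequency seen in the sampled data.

ω = 88π rad/s → f = ω/(2π) = 44 Hz.
44 Hz mod fs = 12 Hz.
12 Hz ≤ fs/2 = 16 Hz, appears at 12 Hz.

12 Hz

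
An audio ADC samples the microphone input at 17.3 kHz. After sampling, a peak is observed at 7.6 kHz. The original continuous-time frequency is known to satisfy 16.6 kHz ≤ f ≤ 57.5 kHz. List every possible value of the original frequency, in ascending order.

Frequencies that alias to 7.6 kHz are k·fs ± 7.6 kHz for integer k ≥ 0.
k=0: 7.6 kHz.
k=1: 9.7 kHz, 24.9 kHz.
k=2: 27 kHz, 42.2 kHz.
k=3: 44.3 kHz, 59.5 kHz.
k=4: 61.6 kHz, 76.8 kHz.
Within [16.6 kHz, 57.5 kHz]: 24.9 kHz, 27 kHz, 42.2 kHz, 44.3 kHz.

24.9 kHz, 27 kHz, 42.2 kHz, 44.3 kHz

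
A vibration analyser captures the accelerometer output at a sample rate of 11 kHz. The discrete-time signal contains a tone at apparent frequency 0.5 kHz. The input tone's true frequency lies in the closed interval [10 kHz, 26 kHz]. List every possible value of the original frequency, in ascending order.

10.5 kHz, 11.5 kHz, 21.5 kHz, 22.5 kHz

Frequencies that alias to 0.5 kHz are k·fs ± 0.5 kHz for integer k ≥ 0.
k=0: 0.5 kHz.
k=1: 10.5 kHz, 11.5 kHz.
k=2: 21.5 kHz, 22.5 kHz.
k=3: 32.5 kHz, 33.5 kHz.
Within [10 kHz, 26 kHz]: 10.5 kHz, 11.5 kHz, 21.5 kHz, 22.5 kHz.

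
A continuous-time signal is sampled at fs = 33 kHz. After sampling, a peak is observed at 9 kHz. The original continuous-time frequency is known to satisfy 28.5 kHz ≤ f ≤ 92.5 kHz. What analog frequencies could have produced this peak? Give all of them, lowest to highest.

Frequencies that alias to 9 kHz are k·fs ± 9 kHz for integer k ≥ 0.
k=0: 9 kHz.
k=1: 24 kHz, 42 kHz.
k=2: 57 kHz, 75 kHz.
k=3: 90 kHz, 108 kHz.
k=4: 123 kHz, 141 kHz.
Within [28.5 kHz, 92.5 kHz]: 42 kHz, 57 kHz, 75 kHz, 90 kHz.

42 kHz, 57 kHz, 75 kHz, 90 kHz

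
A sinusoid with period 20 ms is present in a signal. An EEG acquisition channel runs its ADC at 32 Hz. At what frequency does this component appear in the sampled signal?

14 Hz

T = 20 ms → f = 1/T = 50 Hz.
50 Hz mod fs = 18 Hz.
18 Hz > fs/2 = 16 Hz, folds to fs − 18 Hz = 14 Hz.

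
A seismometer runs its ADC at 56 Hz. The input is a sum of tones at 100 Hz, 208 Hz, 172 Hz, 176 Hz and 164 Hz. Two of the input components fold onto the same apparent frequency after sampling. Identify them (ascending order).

fs/2 = 28 Hz.
100 Hz mod fs = 44 Hz.
44 Hz > fs/2 = 28 Hz, folds to fs − 44 Hz = 12 Hz.
208 Hz mod fs = 40 Hz.
40 Hz > fs/2 = 28 Hz, folds to fs − 40 Hz = 16 Hz.
172 Hz mod fs = 4 Hz.
4 Hz ≤ fs/2 = 28 Hz, appears at 4 Hz.
176 Hz mod fs = 8 Hz.
8 Hz ≤ fs/2 = 28 Hz, appears at 8 Hz.
164 Hz mod fs = 52 Hz.
52 Hz > fs/2 = 28 Hz, folds to fs − 52 Hz = 4 Hz.
164 Hz and 172 Hz both map to 4 Hz.

164 Hz, 172 Hz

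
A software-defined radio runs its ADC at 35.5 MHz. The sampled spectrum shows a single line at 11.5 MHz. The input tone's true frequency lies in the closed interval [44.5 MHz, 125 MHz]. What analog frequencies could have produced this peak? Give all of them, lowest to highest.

Frequencies that alias to 11.5 MHz are k·fs ± 11.5 MHz for integer k ≥ 0.
k=0: 11.5 MHz.
k=1: 24 MHz, 47 MHz.
k=2: 59.5 MHz, 82.5 MHz.
k=3: 95 MHz, 118 MHz.
k=4: 130.5 MHz, 153.5 MHz.
Within [44.5 MHz, 125 MHz]: 47 MHz, 59.5 MHz, 82.5 MHz, 95 MHz, 118 MHz.

47 MHz, 59.5 MHz, 82.5 MHz, 95 MHz, 118 MHz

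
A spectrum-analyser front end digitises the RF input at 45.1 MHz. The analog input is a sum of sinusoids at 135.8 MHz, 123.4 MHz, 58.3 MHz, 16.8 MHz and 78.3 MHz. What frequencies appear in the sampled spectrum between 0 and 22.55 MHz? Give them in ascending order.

fs/2 = 22.55 MHz.
135.8 MHz mod fs = 0.5 MHz.
0.5 MHz ≤ fs/2 = 22.55 MHz, appears at 0.5 MHz.
123.4 MHz mod fs = 33.2 MHz.
33.2 MHz > fs/2 = 22.55 MHz, folds to fs − 33.2 MHz = 11.9 MHz.
58.3 MHz mod fs = 13.2 MHz.
13.2 MHz ≤ fs/2 = 22.55 MHz, appears at 13.2 MHz.
16.8 MHz ≤ fs/2 = 22.55 MHz, passes unchanged.
78.3 MHz mod fs = 33.2 MHz.
33.2 MHz > fs/2 = 22.55 MHz, folds to fs − 33.2 MHz = 11.9 MHz.
Distinct values: {0.5 MHz, 11.9 MHz, 13.2 MHz, 16.8 MHz}.

0.5 MHz, 11.9 MHz, 13.2 MHz, 16.8 MHz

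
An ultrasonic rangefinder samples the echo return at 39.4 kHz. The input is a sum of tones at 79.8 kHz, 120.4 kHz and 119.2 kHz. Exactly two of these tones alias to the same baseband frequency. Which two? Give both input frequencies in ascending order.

79.8 kHz, 119.2 kHz

fs/2 = 19.7 kHz.
79.8 kHz mod fs = 1 kHz.
1 kHz ≤ fs/2 = 19.7 kHz, appears at 1 kHz.
120.4 kHz mod fs = 2.2 kHz.
2.2 kHz ≤ fs/2 = 19.7 kHz, appears at 2.2 kHz.
119.2 kHz mod fs = 1 kHz.
1 kHz ≤ fs/2 = 19.7 kHz, appears at 1 kHz.
79.8 kHz and 119.2 kHz both map to 1 kHz.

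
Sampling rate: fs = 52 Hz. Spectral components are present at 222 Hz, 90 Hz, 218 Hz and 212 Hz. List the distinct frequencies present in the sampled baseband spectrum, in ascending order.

4 Hz, 10 Hz, 14 Hz

fs/2 = 26 Hz.
222 Hz mod fs = 14 Hz.
14 Hz ≤ fs/2 = 26 Hz, appears at 14 Hz.
90 Hz mod fs = 38 Hz.
38 Hz > fs/2 = 26 Hz, folds to fs − 38 Hz = 14 Hz.
218 Hz mod fs = 10 Hz.
10 Hz ≤ fs/2 = 26 Hz, appears at 10 Hz.
212 Hz mod fs = 4 Hz.
4 Hz ≤ fs/2 = 26 Hz, appears at 4 Hz.
Distinct values: {4 Hz, 10 Hz, 14 Hz}.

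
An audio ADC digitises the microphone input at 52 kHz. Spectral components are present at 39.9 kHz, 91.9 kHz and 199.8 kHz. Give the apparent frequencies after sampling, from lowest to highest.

8.2 kHz, 12.1 kHz

fs/2 = 26 kHz.
39.9 kHz > fs/2 = 26 kHz, folds to fs − 39.9 kHz = 12.1 kHz.
91.9 kHz mod fs = 39.9 kHz.
39.9 kHz > fs/2 = 26 kHz, folds to fs − 39.9 kHz = 12.1 kHz.
199.8 kHz mod fs = 43.8 kHz.
43.8 kHz > fs/2 = 26 kHz, folds to fs − 43.8 kHz = 8.2 kHz.
Distinct values: {8.2 kHz, 12.1 kHz}.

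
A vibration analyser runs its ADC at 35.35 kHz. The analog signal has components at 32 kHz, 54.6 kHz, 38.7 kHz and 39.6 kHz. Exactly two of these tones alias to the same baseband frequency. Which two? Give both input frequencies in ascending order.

fs/2 = 17.675 kHz.
32 kHz > fs/2 = 17.675 kHz, folds to fs − 32 kHz = 3.35 kHz.
54.6 kHz mod fs = 19.25 kHz.
19.25 kHz > fs/2 = 17.675 kHz, folds to fs − 19.25 kHz = 16.1 kHz.
38.7 kHz mod fs = 3.35 kHz.
3.35 kHz ≤ fs/2 = 17.675 kHz, appears at 3.35 kHz.
39.6 kHz mod fs = 4.25 kHz.
4.25 kHz ≤ fs/2 = 17.675 kHz, appears at 4.25 kHz.
32 kHz and 38.7 kHz both map to 3.35 kHz.

32 kHz, 38.7 kHz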